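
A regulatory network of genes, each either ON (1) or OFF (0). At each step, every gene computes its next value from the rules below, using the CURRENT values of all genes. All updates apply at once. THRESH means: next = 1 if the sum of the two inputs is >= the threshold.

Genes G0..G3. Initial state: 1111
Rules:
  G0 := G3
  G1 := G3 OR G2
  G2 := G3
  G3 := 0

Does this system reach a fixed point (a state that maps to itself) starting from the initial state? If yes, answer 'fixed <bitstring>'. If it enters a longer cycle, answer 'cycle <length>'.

Step 0: 1111
Step 1: G0=G3=1 G1=G3|G2=1|1=1 G2=G3=1 G3=0(const) -> 1110
Step 2: G0=G3=0 G1=G3|G2=0|1=1 G2=G3=0 G3=0(const) -> 0100
Step 3: G0=G3=0 G1=G3|G2=0|0=0 G2=G3=0 G3=0(const) -> 0000
Step 4: G0=G3=0 G1=G3|G2=0|0=0 G2=G3=0 G3=0(const) -> 0000
Fixed point reached at step 3: 0000

Answer: fixed 0000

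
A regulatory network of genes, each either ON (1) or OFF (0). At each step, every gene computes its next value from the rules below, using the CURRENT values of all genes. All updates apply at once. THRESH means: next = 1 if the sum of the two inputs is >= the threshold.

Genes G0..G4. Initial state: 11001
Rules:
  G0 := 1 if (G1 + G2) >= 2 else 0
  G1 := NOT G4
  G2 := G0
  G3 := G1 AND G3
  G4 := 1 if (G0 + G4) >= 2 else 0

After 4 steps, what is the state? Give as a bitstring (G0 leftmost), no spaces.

Step 1: G0=(1+0>=2)=0 G1=NOT G4=NOT 1=0 G2=G0=1 G3=G1&G3=1&0=0 G4=(1+1>=2)=1 -> 00101
Step 2: G0=(0+1>=2)=0 G1=NOT G4=NOT 1=0 G2=G0=0 G3=G1&G3=0&0=0 G4=(0+1>=2)=0 -> 00000
Step 3: G0=(0+0>=2)=0 G1=NOT G4=NOT 0=1 G2=G0=0 G3=G1&G3=0&0=0 G4=(0+0>=2)=0 -> 01000
Step 4: G0=(1+0>=2)=0 G1=NOT G4=NOT 0=1 G2=G0=0 G3=G1&G3=1&0=0 G4=(0+0>=2)=0 -> 01000

01000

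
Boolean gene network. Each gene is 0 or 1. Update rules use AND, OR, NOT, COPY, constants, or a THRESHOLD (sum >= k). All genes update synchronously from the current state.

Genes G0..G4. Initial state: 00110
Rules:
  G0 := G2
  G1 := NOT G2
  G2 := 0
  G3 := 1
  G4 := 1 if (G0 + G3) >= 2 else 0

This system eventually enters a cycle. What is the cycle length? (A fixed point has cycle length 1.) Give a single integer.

Answer: 1

Derivation:
Step 0: 00110
Step 1: G0=G2=1 G1=NOT G2=NOT 1=0 G2=0(const) G3=1(const) G4=(0+1>=2)=0 -> 10010
Step 2: G0=G2=0 G1=NOT G2=NOT 0=1 G2=0(const) G3=1(const) G4=(1+1>=2)=1 -> 01011
Step 3: G0=G2=0 G1=NOT G2=NOT 0=1 G2=0(const) G3=1(const) G4=(0+1>=2)=0 -> 01010
Step 4: G0=G2=0 G1=NOT G2=NOT 0=1 G2=0(const) G3=1(const) G4=(0+1>=2)=0 -> 01010
State from step 4 equals state from step 3 -> cycle length 1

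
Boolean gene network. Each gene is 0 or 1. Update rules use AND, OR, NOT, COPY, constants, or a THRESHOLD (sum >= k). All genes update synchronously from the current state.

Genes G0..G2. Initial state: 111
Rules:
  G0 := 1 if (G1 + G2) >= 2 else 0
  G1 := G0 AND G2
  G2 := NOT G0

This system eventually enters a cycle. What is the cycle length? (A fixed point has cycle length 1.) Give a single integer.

Answer: 1

Derivation:
Step 0: 111
Step 1: G0=(1+1>=2)=1 G1=G0&G2=1&1=1 G2=NOT G0=NOT 1=0 -> 110
Step 2: G0=(1+0>=2)=0 G1=G0&G2=1&0=0 G2=NOT G0=NOT 1=0 -> 000
Step 3: G0=(0+0>=2)=0 G1=G0&G2=0&0=0 G2=NOT G0=NOT 0=1 -> 001
Step 4: G0=(0+1>=2)=0 G1=G0&G2=0&1=0 G2=NOT G0=NOT 0=1 -> 001
State from step 4 equals state from step 3 -> cycle length 1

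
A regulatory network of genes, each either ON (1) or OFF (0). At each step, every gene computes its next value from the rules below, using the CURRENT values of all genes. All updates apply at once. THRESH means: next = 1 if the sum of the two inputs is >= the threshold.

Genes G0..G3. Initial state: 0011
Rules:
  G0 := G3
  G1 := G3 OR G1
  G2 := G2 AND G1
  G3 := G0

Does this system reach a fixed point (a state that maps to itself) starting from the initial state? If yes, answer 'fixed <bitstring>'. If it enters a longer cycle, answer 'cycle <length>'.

Step 0: 0011
Step 1: G0=G3=1 G1=G3|G1=1|0=1 G2=G2&G1=1&0=0 G3=G0=0 -> 1100
Step 2: G0=G3=0 G1=G3|G1=0|1=1 G2=G2&G1=0&1=0 G3=G0=1 -> 0101
Step 3: G0=G3=1 G1=G3|G1=1|1=1 G2=G2&G1=0&1=0 G3=G0=0 -> 1100
Cycle of length 2 starting at step 1 -> no fixed point

Answer: cycle 2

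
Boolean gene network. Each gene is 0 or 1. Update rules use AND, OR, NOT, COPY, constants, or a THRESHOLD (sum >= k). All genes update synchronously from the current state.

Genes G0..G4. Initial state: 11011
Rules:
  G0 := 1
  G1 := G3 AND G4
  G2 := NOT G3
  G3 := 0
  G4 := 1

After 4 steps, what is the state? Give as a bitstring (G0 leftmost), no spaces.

Step 1: G0=1(const) G1=G3&G4=1&1=1 G2=NOT G3=NOT 1=0 G3=0(const) G4=1(const) -> 11001
Step 2: G0=1(const) G1=G3&G4=0&1=0 G2=NOT G3=NOT 0=1 G3=0(const) G4=1(const) -> 10101
Step 3: G0=1(const) G1=G3&G4=0&1=0 G2=NOT G3=NOT 0=1 G3=0(const) G4=1(const) -> 10101
Step 4: G0=1(const) G1=G3&G4=0&1=0 G2=NOT G3=NOT 0=1 G3=0(const) G4=1(const) -> 10101

10101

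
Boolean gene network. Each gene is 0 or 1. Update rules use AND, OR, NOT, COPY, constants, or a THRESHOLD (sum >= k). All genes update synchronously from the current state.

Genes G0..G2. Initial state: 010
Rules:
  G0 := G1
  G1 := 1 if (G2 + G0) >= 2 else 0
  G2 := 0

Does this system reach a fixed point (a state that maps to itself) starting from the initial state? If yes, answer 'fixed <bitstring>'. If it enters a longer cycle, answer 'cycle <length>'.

Step 0: 010
Step 1: G0=G1=1 G1=(0+0>=2)=0 G2=0(const) -> 100
Step 2: G0=G1=0 G1=(0+1>=2)=0 G2=0(const) -> 000
Step 3: G0=G1=0 G1=(0+0>=2)=0 G2=0(const) -> 000
Fixed point reached at step 2: 000

Answer: fixed 000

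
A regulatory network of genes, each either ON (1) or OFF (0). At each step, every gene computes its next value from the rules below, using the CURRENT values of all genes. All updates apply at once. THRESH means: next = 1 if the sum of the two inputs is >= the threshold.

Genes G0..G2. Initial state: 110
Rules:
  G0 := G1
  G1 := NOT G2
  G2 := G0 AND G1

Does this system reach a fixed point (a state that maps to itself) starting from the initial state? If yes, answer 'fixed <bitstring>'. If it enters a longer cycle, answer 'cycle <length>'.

Step 0: 110
Step 1: G0=G1=1 G1=NOT G2=NOT 0=1 G2=G0&G1=1&1=1 -> 111
Step 2: G0=G1=1 G1=NOT G2=NOT 1=0 G2=G0&G1=1&1=1 -> 101
Step 3: G0=G1=0 G1=NOT G2=NOT 1=0 G2=G0&G1=1&0=0 -> 000
Step 4: G0=G1=0 G1=NOT G2=NOT 0=1 G2=G0&G1=0&0=0 -> 010
Step 5: G0=G1=1 G1=NOT G2=NOT 0=1 G2=G0&G1=0&1=0 -> 110
Cycle of length 5 starting at step 0 -> no fixed point

Answer: cycle 5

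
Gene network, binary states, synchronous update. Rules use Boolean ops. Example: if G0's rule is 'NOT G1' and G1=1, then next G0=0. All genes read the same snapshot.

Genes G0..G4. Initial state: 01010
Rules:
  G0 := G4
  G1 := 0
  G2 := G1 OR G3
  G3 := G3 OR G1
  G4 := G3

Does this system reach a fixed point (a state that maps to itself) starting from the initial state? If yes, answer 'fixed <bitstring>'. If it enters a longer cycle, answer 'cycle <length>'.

Answer: fixed 10111

Derivation:
Step 0: 01010
Step 1: G0=G4=0 G1=0(const) G2=G1|G3=1|1=1 G3=G3|G1=1|1=1 G4=G3=1 -> 00111
Step 2: G0=G4=1 G1=0(const) G2=G1|G3=0|1=1 G3=G3|G1=1|0=1 G4=G3=1 -> 10111
Step 3: G0=G4=1 G1=0(const) G2=G1|G3=0|1=1 G3=G3|G1=1|0=1 G4=G3=1 -> 10111
Fixed point reached at step 2: 10111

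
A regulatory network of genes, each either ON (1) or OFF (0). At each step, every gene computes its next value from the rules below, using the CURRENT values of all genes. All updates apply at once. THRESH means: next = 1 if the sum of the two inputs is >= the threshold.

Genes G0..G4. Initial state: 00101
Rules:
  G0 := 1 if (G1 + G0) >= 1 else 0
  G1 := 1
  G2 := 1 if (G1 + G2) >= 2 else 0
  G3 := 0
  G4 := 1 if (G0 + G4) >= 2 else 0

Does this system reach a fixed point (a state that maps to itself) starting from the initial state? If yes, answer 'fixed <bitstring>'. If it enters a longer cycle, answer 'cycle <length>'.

Answer: fixed 11000

Derivation:
Step 0: 00101
Step 1: G0=(0+0>=1)=0 G1=1(const) G2=(0+1>=2)=0 G3=0(const) G4=(0+1>=2)=0 -> 01000
Step 2: G0=(1+0>=1)=1 G1=1(const) G2=(1+0>=2)=0 G3=0(const) G4=(0+0>=2)=0 -> 11000
Step 3: G0=(1+1>=1)=1 G1=1(const) G2=(1+0>=2)=0 G3=0(const) G4=(1+0>=2)=0 -> 11000
Fixed point reached at step 2: 11000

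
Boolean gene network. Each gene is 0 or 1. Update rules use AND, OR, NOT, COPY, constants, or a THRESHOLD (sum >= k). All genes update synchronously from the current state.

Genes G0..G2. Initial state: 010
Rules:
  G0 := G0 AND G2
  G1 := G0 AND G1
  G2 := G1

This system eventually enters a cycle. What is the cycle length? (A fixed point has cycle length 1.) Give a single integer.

Step 0: 010
Step 1: G0=G0&G2=0&0=0 G1=G0&G1=0&1=0 G2=G1=1 -> 001
Step 2: G0=G0&G2=0&1=0 G1=G0&G1=0&0=0 G2=G1=0 -> 000
Step 3: G0=G0&G2=0&0=0 G1=G0&G1=0&0=0 G2=G1=0 -> 000
State from step 3 equals state from step 2 -> cycle length 1

Answer: 1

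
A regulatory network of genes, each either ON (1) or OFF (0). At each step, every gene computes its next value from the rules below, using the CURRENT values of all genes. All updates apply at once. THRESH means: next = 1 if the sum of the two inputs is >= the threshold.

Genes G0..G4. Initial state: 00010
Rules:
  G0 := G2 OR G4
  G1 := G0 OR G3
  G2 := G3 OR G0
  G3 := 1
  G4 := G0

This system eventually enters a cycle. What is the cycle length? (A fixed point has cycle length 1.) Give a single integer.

Step 0: 00010
Step 1: G0=G2|G4=0|0=0 G1=G0|G3=0|1=1 G2=G3|G0=1|0=1 G3=1(const) G4=G0=0 -> 01110
Step 2: G0=G2|G4=1|0=1 G1=G0|G3=0|1=1 G2=G3|G0=1|0=1 G3=1(const) G4=G0=0 -> 11110
Step 3: G0=G2|G4=1|0=1 G1=G0|G3=1|1=1 G2=G3|G0=1|1=1 G3=1(const) G4=G0=1 -> 11111
Step 4: G0=G2|G4=1|1=1 G1=G0|G3=1|1=1 G2=G3|G0=1|1=1 G3=1(const) G4=G0=1 -> 11111
State from step 4 equals state from step 3 -> cycle length 1

Answer: 1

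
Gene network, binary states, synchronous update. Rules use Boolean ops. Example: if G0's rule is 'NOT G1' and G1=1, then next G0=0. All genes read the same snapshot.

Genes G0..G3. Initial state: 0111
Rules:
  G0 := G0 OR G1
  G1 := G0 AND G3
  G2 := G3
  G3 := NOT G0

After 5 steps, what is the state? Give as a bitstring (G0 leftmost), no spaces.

Step 1: G0=G0|G1=0|1=1 G1=G0&G3=0&1=0 G2=G3=1 G3=NOT G0=NOT 0=1 -> 1011
Step 2: G0=G0|G1=1|0=1 G1=G0&G3=1&1=1 G2=G3=1 G3=NOT G0=NOT 1=0 -> 1110
Step 3: G0=G0|G1=1|1=1 G1=G0&G3=1&0=0 G2=G3=0 G3=NOT G0=NOT 1=0 -> 1000
Step 4: G0=G0|G1=1|0=1 G1=G0&G3=1&0=0 G2=G3=0 G3=NOT G0=NOT 1=0 -> 1000
Step 5: G0=G0|G1=1|0=1 G1=G0&G3=1&0=0 G2=G3=0 G3=NOT G0=NOT 1=0 -> 1000

1000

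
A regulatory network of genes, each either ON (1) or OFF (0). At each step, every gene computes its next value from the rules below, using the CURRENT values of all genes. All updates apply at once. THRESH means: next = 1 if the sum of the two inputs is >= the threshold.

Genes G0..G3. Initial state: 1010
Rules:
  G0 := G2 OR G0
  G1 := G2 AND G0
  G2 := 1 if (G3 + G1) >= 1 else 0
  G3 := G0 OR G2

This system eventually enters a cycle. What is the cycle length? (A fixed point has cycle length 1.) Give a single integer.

Answer: 1

Derivation:
Step 0: 1010
Step 1: G0=G2|G0=1|1=1 G1=G2&G0=1&1=1 G2=(0+0>=1)=0 G3=G0|G2=1|1=1 -> 1101
Step 2: G0=G2|G0=0|1=1 G1=G2&G0=0&1=0 G2=(1+1>=1)=1 G3=G0|G2=1|0=1 -> 1011
Step 3: G0=G2|G0=1|1=1 G1=G2&G0=1&1=1 G2=(1+0>=1)=1 G3=G0|G2=1|1=1 -> 1111
Step 4: G0=G2|G0=1|1=1 G1=G2&G0=1&1=1 G2=(1+1>=1)=1 G3=G0|G2=1|1=1 -> 1111
State from step 4 equals state from step 3 -> cycle length 1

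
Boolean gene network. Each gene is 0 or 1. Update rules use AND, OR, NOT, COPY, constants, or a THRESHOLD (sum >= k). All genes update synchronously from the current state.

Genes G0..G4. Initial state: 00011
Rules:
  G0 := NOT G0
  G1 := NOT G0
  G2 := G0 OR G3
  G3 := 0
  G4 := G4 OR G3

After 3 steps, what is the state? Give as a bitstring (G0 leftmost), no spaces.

Step 1: G0=NOT G0=NOT 0=1 G1=NOT G0=NOT 0=1 G2=G0|G3=0|1=1 G3=0(const) G4=G4|G3=1|1=1 -> 11101
Step 2: G0=NOT G0=NOT 1=0 G1=NOT G0=NOT 1=0 G2=G0|G3=1|0=1 G3=0(const) G4=G4|G3=1|0=1 -> 00101
Step 3: G0=NOT G0=NOT 0=1 G1=NOT G0=NOT 0=1 G2=G0|G3=0|0=0 G3=0(const) G4=G4|G3=1|0=1 -> 11001

11001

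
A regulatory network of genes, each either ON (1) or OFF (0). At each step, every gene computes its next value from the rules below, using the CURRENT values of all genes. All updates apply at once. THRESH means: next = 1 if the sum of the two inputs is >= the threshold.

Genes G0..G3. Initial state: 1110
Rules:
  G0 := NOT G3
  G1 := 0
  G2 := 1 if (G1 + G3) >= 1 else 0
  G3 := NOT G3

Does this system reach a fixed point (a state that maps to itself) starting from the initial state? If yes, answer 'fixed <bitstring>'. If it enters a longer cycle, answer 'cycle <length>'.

Step 0: 1110
Step 1: G0=NOT G3=NOT 0=1 G1=0(const) G2=(1+0>=1)=1 G3=NOT G3=NOT 0=1 -> 1011
Step 2: G0=NOT G3=NOT 1=0 G1=0(const) G2=(0+1>=1)=1 G3=NOT G3=NOT 1=0 -> 0010
Step 3: G0=NOT G3=NOT 0=1 G1=0(const) G2=(0+0>=1)=0 G3=NOT G3=NOT 0=1 -> 1001
Step 4: G0=NOT G3=NOT 1=0 G1=0(const) G2=(0+1>=1)=1 G3=NOT G3=NOT 1=0 -> 0010
Cycle of length 2 starting at step 2 -> no fixed point

Answer: cycle 2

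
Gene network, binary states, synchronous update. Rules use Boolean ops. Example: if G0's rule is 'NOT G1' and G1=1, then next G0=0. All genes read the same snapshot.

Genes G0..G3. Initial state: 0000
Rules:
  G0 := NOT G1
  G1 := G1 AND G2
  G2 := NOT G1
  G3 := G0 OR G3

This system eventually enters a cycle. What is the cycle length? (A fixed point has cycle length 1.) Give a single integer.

Answer: 1

Derivation:
Step 0: 0000
Step 1: G0=NOT G1=NOT 0=1 G1=G1&G2=0&0=0 G2=NOT G1=NOT 0=1 G3=G0|G3=0|0=0 -> 1010
Step 2: G0=NOT G1=NOT 0=1 G1=G1&G2=0&1=0 G2=NOT G1=NOT 0=1 G3=G0|G3=1|0=1 -> 1011
Step 3: G0=NOT G1=NOT 0=1 G1=G1&G2=0&1=0 G2=NOT G1=NOT 0=1 G3=G0|G3=1|1=1 -> 1011
State from step 3 equals state from step 2 -> cycle length 1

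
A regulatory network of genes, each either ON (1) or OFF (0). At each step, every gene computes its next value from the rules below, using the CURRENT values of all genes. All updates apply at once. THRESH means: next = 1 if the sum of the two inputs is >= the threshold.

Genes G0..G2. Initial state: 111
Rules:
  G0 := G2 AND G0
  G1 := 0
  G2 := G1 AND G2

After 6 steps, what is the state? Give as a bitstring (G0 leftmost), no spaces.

Step 1: G0=G2&G0=1&1=1 G1=0(const) G2=G1&G2=1&1=1 -> 101
Step 2: G0=G2&G0=1&1=1 G1=0(const) G2=G1&G2=0&1=0 -> 100
Step 3: G0=G2&G0=0&1=0 G1=0(const) G2=G1&G2=0&0=0 -> 000
Step 4: G0=G2&G0=0&0=0 G1=0(const) G2=G1&G2=0&0=0 -> 000
Step 5: G0=G2&G0=0&0=0 G1=0(const) G2=G1&G2=0&0=0 -> 000
Step 6: G0=G2&G0=0&0=0 G1=0(const) G2=G1&G2=0&0=0 -> 000

000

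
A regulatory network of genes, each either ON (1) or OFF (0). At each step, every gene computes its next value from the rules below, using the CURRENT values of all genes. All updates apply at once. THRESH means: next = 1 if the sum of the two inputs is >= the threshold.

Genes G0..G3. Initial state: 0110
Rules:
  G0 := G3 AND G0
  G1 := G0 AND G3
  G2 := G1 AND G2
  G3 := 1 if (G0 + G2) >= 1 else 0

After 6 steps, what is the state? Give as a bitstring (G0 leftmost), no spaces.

Step 1: G0=G3&G0=0&0=0 G1=G0&G3=0&0=0 G2=G1&G2=1&1=1 G3=(0+1>=1)=1 -> 0011
Step 2: G0=G3&G0=1&0=0 G1=G0&G3=0&1=0 G2=G1&G2=0&1=0 G3=(0+1>=1)=1 -> 0001
Step 3: G0=G3&G0=1&0=0 G1=G0&G3=0&1=0 G2=G1&G2=0&0=0 G3=(0+0>=1)=0 -> 0000
Step 4: G0=G3&G0=0&0=0 G1=G0&G3=0&0=0 G2=G1&G2=0&0=0 G3=(0+0>=1)=0 -> 0000
Step 5: G0=G3&G0=0&0=0 G1=G0&G3=0&0=0 G2=G1&G2=0&0=0 G3=(0+0>=1)=0 -> 0000
Step 6: G0=G3&G0=0&0=0 G1=G0&G3=0&0=0 G2=G1&G2=0&0=0 G3=(0+0>=1)=0 -> 0000

0000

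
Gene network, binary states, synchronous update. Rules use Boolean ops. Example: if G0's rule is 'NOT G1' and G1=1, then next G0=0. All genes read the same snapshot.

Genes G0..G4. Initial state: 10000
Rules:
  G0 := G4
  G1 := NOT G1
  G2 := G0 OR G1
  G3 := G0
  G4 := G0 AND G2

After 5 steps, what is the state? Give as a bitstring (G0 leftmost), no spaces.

Step 1: G0=G4=0 G1=NOT G1=NOT 0=1 G2=G0|G1=1|0=1 G3=G0=1 G4=G0&G2=1&0=0 -> 01110
Step 2: G0=G4=0 G1=NOT G1=NOT 1=0 G2=G0|G1=0|1=1 G3=G0=0 G4=G0&G2=0&1=0 -> 00100
Step 3: G0=G4=0 G1=NOT G1=NOT 0=1 G2=G0|G1=0|0=0 G3=G0=0 G4=G0&G2=0&1=0 -> 01000
Step 4: G0=G4=0 G1=NOT G1=NOT 1=0 G2=G0|G1=0|1=1 G3=G0=0 G4=G0&G2=0&0=0 -> 00100
Step 5: G0=G4=0 G1=NOT G1=NOT 0=1 G2=G0|G1=0|0=0 G3=G0=0 G4=G0&G2=0&1=0 -> 01000

01000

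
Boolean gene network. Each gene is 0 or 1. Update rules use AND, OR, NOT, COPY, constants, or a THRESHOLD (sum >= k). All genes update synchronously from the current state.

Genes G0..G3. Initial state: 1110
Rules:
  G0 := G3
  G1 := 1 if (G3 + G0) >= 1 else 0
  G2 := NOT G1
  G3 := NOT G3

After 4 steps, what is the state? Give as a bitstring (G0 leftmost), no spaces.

Step 1: G0=G3=0 G1=(0+1>=1)=1 G2=NOT G1=NOT 1=0 G3=NOT G3=NOT 0=1 -> 0101
Step 2: G0=G3=1 G1=(1+0>=1)=1 G2=NOT G1=NOT 1=0 G3=NOT G3=NOT 1=0 -> 1100
Step 3: G0=G3=0 G1=(0+1>=1)=1 G2=NOT G1=NOT 1=0 G3=NOT G3=NOT 0=1 -> 0101
Step 4: G0=G3=1 G1=(1+0>=1)=1 G2=NOT G1=NOT 1=0 G3=NOT G3=NOT 1=0 -> 1100

1100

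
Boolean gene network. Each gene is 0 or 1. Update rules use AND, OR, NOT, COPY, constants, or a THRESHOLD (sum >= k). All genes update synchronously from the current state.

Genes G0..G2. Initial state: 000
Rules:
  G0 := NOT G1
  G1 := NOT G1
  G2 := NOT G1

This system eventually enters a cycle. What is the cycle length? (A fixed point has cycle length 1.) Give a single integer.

Step 0: 000
Step 1: G0=NOT G1=NOT 0=1 G1=NOT G1=NOT 0=1 G2=NOT G1=NOT 0=1 -> 111
Step 2: G0=NOT G1=NOT 1=0 G1=NOT G1=NOT 1=0 G2=NOT G1=NOT 1=0 -> 000
State from step 2 equals state from step 0 -> cycle length 2

Answer: 2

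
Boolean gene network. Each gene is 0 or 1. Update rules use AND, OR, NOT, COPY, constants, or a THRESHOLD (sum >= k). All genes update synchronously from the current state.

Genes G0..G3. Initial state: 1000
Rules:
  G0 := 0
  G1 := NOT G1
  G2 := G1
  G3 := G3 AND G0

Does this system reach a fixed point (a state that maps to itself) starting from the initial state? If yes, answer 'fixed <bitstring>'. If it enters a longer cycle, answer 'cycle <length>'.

Step 0: 1000
Step 1: G0=0(const) G1=NOT G1=NOT 0=1 G2=G1=0 G3=G3&G0=0&1=0 -> 0100
Step 2: G0=0(const) G1=NOT G1=NOT 1=0 G2=G1=1 G3=G3&G0=0&0=0 -> 0010
Step 3: G0=0(const) G1=NOT G1=NOT 0=1 G2=G1=0 G3=G3&G0=0&0=0 -> 0100
Cycle of length 2 starting at step 1 -> no fixed point

Answer: cycle 2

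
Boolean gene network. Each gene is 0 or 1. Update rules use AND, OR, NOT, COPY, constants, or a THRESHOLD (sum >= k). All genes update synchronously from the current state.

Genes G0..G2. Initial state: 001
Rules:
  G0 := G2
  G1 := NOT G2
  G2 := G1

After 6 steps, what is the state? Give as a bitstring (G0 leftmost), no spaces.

Step 1: G0=G2=1 G1=NOT G2=NOT 1=0 G2=G1=0 -> 100
Step 2: G0=G2=0 G1=NOT G2=NOT 0=1 G2=G1=0 -> 010
Step 3: G0=G2=0 G1=NOT G2=NOT 0=1 G2=G1=1 -> 011
Step 4: G0=G2=1 G1=NOT G2=NOT 1=0 G2=G1=1 -> 101
Step 5: G0=G2=1 G1=NOT G2=NOT 1=0 G2=G1=0 -> 100
Step 6: G0=G2=0 G1=NOT G2=NOT 0=1 G2=G1=0 -> 010

010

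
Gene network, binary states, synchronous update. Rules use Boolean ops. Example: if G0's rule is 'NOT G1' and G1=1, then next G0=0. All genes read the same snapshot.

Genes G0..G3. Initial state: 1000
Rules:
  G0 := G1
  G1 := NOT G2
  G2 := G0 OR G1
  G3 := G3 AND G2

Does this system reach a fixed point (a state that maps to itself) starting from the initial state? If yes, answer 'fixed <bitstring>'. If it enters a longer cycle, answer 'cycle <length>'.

Step 0: 1000
Step 1: G0=G1=0 G1=NOT G2=NOT 0=1 G2=G0|G1=1|0=1 G3=G3&G2=0&0=0 -> 0110
Step 2: G0=G1=1 G1=NOT G2=NOT 1=0 G2=G0|G1=0|1=1 G3=G3&G2=0&1=0 -> 1010
Step 3: G0=G1=0 G1=NOT G2=NOT 1=0 G2=G0|G1=1|0=1 G3=G3&G2=0&1=0 -> 0010
Step 4: G0=G1=0 G1=NOT G2=NOT 1=0 G2=G0|G1=0|0=0 G3=G3&G2=0&1=0 -> 0000
Step 5: G0=G1=0 G1=NOT G2=NOT 0=1 G2=G0|G1=0|0=0 G3=G3&G2=0&0=0 -> 0100
Step 6: G0=G1=1 G1=NOT G2=NOT 0=1 G2=G0|G1=0|1=1 G3=G3&G2=0&0=0 -> 1110
Step 7: G0=G1=1 G1=NOT G2=NOT 1=0 G2=G0|G1=1|1=1 G3=G3&G2=0&1=0 -> 1010
Cycle of length 5 starting at step 2 -> no fixed point

Answer: cycle 5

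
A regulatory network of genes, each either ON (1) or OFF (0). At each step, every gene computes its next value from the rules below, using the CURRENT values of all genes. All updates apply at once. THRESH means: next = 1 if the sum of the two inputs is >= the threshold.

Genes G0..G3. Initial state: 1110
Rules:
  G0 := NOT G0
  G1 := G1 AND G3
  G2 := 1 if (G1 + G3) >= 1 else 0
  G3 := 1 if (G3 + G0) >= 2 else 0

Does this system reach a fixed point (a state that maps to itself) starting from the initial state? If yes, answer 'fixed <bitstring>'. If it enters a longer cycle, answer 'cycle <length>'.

Answer: cycle 2

Derivation:
Step 0: 1110
Step 1: G0=NOT G0=NOT 1=0 G1=G1&G3=1&0=0 G2=(1+0>=1)=1 G3=(0+1>=2)=0 -> 0010
Step 2: G0=NOT G0=NOT 0=1 G1=G1&G3=0&0=0 G2=(0+0>=1)=0 G3=(0+0>=2)=0 -> 1000
Step 3: G0=NOT G0=NOT 1=0 G1=G1&G3=0&0=0 G2=(0+0>=1)=0 G3=(0+1>=2)=0 -> 0000
Step 4: G0=NOT G0=NOT 0=1 G1=G1&G3=0&0=0 G2=(0+0>=1)=0 G3=(0+0>=2)=0 -> 1000
Cycle of length 2 starting at step 2 -> no fixed point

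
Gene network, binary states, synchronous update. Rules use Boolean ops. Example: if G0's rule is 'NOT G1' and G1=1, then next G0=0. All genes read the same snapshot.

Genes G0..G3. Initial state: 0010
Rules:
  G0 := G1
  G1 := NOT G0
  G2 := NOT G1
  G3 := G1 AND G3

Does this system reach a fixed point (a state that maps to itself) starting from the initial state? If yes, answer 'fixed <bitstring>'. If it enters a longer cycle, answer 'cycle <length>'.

Answer: cycle 4

Derivation:
Step 0: 0010
Step 1: G0=G1=0 G1=NOT G0=NOT 0=1 G2=NOT G1=NOT 0=1 G3=G1&G3=0&0=0 -> 0110
Step 2: G0=G1=1 G1=NOT G0=NOT 0=1 G2=NOT G1=NOT 1=0 G3=G1&G3=1&0=0 -> 1100
Step 3: G0=G1=1 G1=NOT G0=NOT 1=0 G2=NOT G1=NOT 1=0 G3=G1&G3=1&0=0 -> 1000
Step 4: G0=G1=0 G1=NOT G0=NOT 1=0 G2=NOT G1=NOT 0=1 G3=G1&G3=0&0=0 -> 0010
Cycle of length 4 starting at step 0 -> no fixed point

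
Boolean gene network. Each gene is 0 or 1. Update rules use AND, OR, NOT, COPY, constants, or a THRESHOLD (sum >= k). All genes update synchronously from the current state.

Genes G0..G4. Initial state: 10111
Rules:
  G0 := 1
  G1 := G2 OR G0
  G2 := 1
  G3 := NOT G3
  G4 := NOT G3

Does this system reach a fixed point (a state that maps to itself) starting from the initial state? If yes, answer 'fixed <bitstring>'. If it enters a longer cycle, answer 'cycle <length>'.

Step 0: 10111
Step 1: G0=1(const) G1=G2|G0=1|1=1 G2=1(const) G3=NOT G3=NOT 1=0 G4=NOT G3=NOT 1=0 -> 11100
Step 2: G0=1(const) G1=G2|G0=1|1=1 G2=1(const) G3=NOT G3=NOT 0=1 G4=NOT G3=NOT 0=1 -> 11111
Step 3: G0=1(const) G1=G2|G0=1|1=1 G2=1(const) G3=NOT G3=NOT 1=0 G4=NOT G3=NOT 1=0 -> 11100
Cycle of length 2 starting at step 1 -> no fixed point

Answer: cycle 2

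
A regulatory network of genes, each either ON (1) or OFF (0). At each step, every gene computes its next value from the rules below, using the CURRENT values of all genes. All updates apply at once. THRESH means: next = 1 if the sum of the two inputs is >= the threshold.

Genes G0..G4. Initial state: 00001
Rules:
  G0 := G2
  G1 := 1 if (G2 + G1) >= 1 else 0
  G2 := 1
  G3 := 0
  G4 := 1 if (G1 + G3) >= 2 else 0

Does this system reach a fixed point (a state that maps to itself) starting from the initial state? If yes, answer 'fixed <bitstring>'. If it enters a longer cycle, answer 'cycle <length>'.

Answer: fixed 11100

Derivation:
Step 0: 00001
Step 1: G0=G2=0 G1=(0+0>=1)=0 G2=1(const) G3=0(const) G4=(0+0>=2)=0 -> 00100
Step 2: G0=G2=1 G1=(1+0>=1)=1 G2=1(const) G3=0(const) G4=(0+0>=2)=0 -> 11100
Step 3: G0=G2=1 G1=(1+1>=1)=1 G2=1(const) G3=0(const) G4=(1+0>=2)=0 -> 11100
Fixed point reached at step 2: 11100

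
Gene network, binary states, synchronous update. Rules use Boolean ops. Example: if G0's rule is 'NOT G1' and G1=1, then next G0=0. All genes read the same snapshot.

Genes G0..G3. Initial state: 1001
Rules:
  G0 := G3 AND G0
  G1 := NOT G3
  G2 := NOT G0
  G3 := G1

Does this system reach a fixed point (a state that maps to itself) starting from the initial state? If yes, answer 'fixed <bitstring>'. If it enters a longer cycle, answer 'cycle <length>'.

Answer: cycle 4

Derivation:
Step 0: 1001
Step 1: G0=G3&G0=1&1=1 G1=NOT G3=NOT 1=0 G2=NOT G0=NOT 1=0 G3=G1=0 -> 1000
Step 2: G0=G3&G0=0&1=0 G1=NOT G3=NOT 0=1 G2=NOT G0=NOT 1=0 G3=G1=0 -> 0100
Step 3: G0=G3&G0=0&0=0 G1=NOT G3=NOT 0=1 G2=NOT G0=NOT 0=1 G3=G1=1 -> 0111
Step 4: G0=G3&G0=1&0=0 G1=NOT G3=NOT 1=0 G2=NOT G0=NOT 0=1 G3=G1=1 -> 0011
Step 5: G0=G3&G0=1&0=0 G1=NOT G3=NOT 1=0 G2=NOT G0=NOT 0=1 G3=G1=0 -> 0010
Step 6: G0=G3&G0=0&0=0 G1=NOT G3=NOT 0=1 G2=NOT G0=NOT 0=1 G3=G1=0 -> 0110
Step 7: G0=G3&G0=0&0=0 G1=NOT G3=NOT 0=1 G2=NOT G0=NOT 0=1 G3=G1=1 -> 0111
Cycle of length 4 starting at step 3 -> no fixed point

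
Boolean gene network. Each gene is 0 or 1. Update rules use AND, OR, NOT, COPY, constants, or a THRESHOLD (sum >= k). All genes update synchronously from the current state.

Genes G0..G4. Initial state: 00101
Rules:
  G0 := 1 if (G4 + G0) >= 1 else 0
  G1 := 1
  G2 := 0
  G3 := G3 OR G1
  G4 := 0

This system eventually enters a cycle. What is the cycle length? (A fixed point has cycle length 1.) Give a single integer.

Step 0: 00101
Step 1: G0=(1+0>=1)=1 G1=1(const) G2=0(const) G3=G3|G1=0|0=0 G4=0(const) -> 11000
Step 2: G0=(0+1>=1)=1 G1=1(const) G2=0(const) G3=G3|G1=0|1=1 G4=0(const) -> 11010
Step 3: G0=(0+1>=1)=1 G1=1(const) G2=0(const) G3=G3|G1=1|1=1 G4=0(const) -> 11010
State from step 3 equals state from step 2 -> cycle length 1

Answer: 1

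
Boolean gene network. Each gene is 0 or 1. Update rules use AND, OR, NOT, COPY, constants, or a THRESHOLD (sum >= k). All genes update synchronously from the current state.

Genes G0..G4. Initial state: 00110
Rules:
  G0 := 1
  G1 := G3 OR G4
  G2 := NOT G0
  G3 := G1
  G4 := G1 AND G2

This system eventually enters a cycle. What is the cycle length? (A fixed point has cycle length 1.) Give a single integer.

Step 0: 00110
Step 1: G0=1(const) G1=G3|G4=1|0=1 G2=NOT G0=NOT 0=1 G3=G1=0 G4=G1&G2=0&1=0 -> 11100
Step 2: G0=1(const) G1=G3|G4=0|0=0 G2=NOT G0=NOT 1=0 G3=G1=1 G4=G1&G2=1&1=1 -> 10011
Step 3: G0=1(const) G1=G3|G4=1|1=1 G2=NOT G0=NOT 1=0 G3=G1=0 G4=G1&G2=0&0=0 -> 11000
Step 4: G0=1(const) G1=G3|G4=0|0=0 G2=NOT G0=NOT 1=0 G3=G1=1 G4=G1&G2=1&0=0 -> 10010
Step 5: G0=1(const) G1=G3|G4=1|0=1 G2=NOT G0=NOT 1=0 G3=G1=0 G4=G1&G2=0&0=0 -> 11000
State from step 5 equals state from step 3 -> cycle length 2

Answer: 2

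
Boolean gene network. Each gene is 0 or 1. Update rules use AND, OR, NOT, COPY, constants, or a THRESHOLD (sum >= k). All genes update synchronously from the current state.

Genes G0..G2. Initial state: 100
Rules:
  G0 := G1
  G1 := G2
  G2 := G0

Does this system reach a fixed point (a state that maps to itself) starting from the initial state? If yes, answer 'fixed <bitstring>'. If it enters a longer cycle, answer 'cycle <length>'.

Answer: cycle 3

Derivation:
Step 0: 100
Step 1: G0=G1=0 G1=G2=0 G2=G0=1 -> 001
Step 2: G0=G1=0 G1=G2=1 G2=G0=0 -> 010
Step 3: G0=G1=1 G1=G2=0 G2=G0=0 -> 100
Cycle of length 3 starting at step 0 -> no fixed point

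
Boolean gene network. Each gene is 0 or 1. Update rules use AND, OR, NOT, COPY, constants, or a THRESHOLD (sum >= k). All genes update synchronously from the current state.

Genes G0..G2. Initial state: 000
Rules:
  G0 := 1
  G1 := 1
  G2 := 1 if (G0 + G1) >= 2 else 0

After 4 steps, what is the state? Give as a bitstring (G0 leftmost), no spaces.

Step 1: G0=1(const) G1=1(const) G2=(0+0>=2)=0 -> 110
Step 2: G0=1(const) G1=1(const) G2=(1+1>=2)=1 -> 111
Step 3: G0=1(const) G1=1(const) G2=(1+1>=2)=1 -> 111
Step 4: G0=1(const) G1=1(const) G2=(1+1>=2)=1 -> 111

111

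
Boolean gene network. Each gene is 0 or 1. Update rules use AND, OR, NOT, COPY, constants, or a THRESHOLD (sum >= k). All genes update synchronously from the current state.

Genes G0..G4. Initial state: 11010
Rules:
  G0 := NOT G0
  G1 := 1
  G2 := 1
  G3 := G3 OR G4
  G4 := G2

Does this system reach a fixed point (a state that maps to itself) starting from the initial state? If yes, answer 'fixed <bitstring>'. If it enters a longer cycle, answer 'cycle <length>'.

Answer: cycle 2

Derivation:
Step 0: 11010
Step 1: G0=NOT G0=NOT 1=0 G1=1(const) G2=1(const) G3=G3|G4=1|0=1 G4=G2=0 -> 01110
Step 2: G0=NOT G0=NOT 0=1 G1=1(const) G2=1(const) G3=G3|G4=1|0=1 G4=G2=1 -> 11111
Step 3: G0=NOT G0=NOT 1=0 G1=1(const) G2=1(const) G3=G3|G4=1|1=1 G4=G2=1 -> 01111
Step 4: G0=NOT G0=NOT 0=1 G1=1(const) G2=1(const) G3=G3|G4=1|1=1 G4=G2=1 -> 11111
Cycle of length 2 starting at step 2 -> no fixed point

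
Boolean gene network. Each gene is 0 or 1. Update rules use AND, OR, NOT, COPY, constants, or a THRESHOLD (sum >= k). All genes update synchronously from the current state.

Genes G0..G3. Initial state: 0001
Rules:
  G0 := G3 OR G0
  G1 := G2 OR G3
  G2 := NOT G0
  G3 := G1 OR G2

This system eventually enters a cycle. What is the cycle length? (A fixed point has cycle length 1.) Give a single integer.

Step 0: 0001
Step 1: G0=G3|G0=1|0=1 G1=G2|G3=0|1=1 G2=NOT G0=NOT 0=1 G3=G1|G2=0|0=0 -> 1110
Step 2: G0=G3|G0=0|1=1 G1=G2|G3=1|0=1 G2=NOT G0=NOT 1=0 G3=G1|G2=1|1=1 -> 1101
Step 3: G0=G3|G0=1|1=1 G1=G2|G3=0|1=1 G2=NOT G0=NOT 1=0 G3=G1|G2=1|0=1 -> 1101
State from step 3 equals state from step 2 -> cycle length 1

Answer: 1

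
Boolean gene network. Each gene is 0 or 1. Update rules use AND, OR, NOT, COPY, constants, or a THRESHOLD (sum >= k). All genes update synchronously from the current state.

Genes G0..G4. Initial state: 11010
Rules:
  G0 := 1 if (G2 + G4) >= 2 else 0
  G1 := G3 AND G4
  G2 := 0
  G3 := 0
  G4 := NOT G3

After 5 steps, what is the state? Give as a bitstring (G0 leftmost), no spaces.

Step 1: G0=(0+0>=2)=0 G1=G3&G4=1&0=0 G2=0(const) G3=0(const) G4=NOT G3=NOT 1=0 -> 00000
Step 2: G0=(0+0>=2)=0 G1=G3&G4=0&0=0 G2=0(const) G3=0(const) G4=NOT G3=NOT 0=1 -> 00001
Step 3: G0=(0+1>=2)=0 G1=G3&G4=0&1=0 G2=0(const) G3=0(const) G4=NOT G3=NOT 0=1 -> 00001
Step 4: G0=(0+1>=2)=0 G1=G3&G4=0&1=0 G2=0(const) G3=0(const) G4=NOT G3=NOT 0=1 -> 00001
Step 5: G0=(0+1>=2)=0 G1=G3&G4=0&1=0 G2=0(const) G3=0(const) G4=NOT G3=NOT 0=1 -> 00001

00001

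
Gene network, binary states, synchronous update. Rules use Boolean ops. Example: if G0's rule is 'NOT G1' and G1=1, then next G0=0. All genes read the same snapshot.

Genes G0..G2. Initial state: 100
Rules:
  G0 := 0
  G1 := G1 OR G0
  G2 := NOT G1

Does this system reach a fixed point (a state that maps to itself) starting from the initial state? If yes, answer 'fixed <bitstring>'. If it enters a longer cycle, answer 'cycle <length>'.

Answer: fixed 010

Derivation:
Step 0: 100
Step 1: G0=0(const) G1=G1|G0=0|1=1 G2=NOT G1=NOT 0=1 -> 011
Step 2: G0=0(const) G1=G1|G0=1|0=1 G2=NOT G1=NOT 1=0 -> 010
Step 3: G0=0(const) G1=G1|G0=1|0=1 G2=NOT G1=NOT 1=0 -> 010
Fixed point reached at step 2: 010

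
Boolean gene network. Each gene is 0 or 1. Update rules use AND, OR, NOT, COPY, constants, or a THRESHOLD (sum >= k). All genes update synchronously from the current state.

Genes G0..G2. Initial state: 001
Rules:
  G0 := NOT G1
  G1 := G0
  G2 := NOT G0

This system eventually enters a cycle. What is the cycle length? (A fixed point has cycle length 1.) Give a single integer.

Step 0: 001
Step 1: G0=NOT G1=NOT 0=1 G1=G0=0 G2=NOT G0=NOT 0=1 -> 101
Step 2: G0=NOT G1=NOT 0=1 G1=G0=1 G2=NOT G0=NOT 1=0 -> 110
Step 3: G0=NOT G1=NOT 1=0 G1=G0=1 G2=NOT G0=NOT 1=0 -> 010
Step 4: G0=NOT G1=NOT 1=0 G1=G0=0 G2=NOT G0=NOT 0=1 -> 001
State from step 4 equals state from step 0 -> cycle length 4

Answer: 4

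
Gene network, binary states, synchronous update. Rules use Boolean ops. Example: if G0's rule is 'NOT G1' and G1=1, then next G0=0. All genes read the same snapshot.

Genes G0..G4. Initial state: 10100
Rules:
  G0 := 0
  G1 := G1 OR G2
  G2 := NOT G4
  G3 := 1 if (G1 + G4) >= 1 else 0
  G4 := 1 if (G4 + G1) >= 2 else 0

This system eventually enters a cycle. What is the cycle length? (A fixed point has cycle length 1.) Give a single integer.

Step 0: 10100
Step 1: G0=0(const) G1=G1|G2=0|1=1 G2=NOT G4=NOT 0=1 G3=(0+0>=1)=0 G4=(0+0>=2)=0 -> 01100
Step 2: G0=0(const) G1=G1|G2=1|1=1 G2=NOT G4=NOT 0=1 G3=(1+0>=1)=1 G4=(0+1>=2)=0 -> 01110
Step 3: G0=0(const) G1=G1|G2=1|1=1 G2=NOT G4=NOT 0=1 G3=(1+0>=1)=1 G4=(0+1>=2)=0 -> 01110
State from step 3 equals state from step 2 -> cycle length 1

Answer: 1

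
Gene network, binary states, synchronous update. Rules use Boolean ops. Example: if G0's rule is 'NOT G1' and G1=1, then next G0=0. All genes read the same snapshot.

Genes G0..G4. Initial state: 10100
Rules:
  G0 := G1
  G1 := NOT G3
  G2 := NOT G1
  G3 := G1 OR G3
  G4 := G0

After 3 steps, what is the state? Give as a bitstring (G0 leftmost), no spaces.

Step 1: G0=G1=0 G1=NOT G3=NOT 0=1 G2=NOT G1=NOT 0=1 G3=G1|G3=0|0=0 G4=G0=1 -> 01101
Step 2: G0=G1=1 G1=NOT G3=NOT 0=1 G2=NOT G1=NOT 1=0 G3=G1|G3=1|0=1 G4=G0=0 -> 11010
Step 3: G0=G1=1 G1=NOT G3=NOT 1=0 G2=NOT G1=NOT 1=0 G3=G1|G3=1|1=1 G4=G0=1 -> 10011

10011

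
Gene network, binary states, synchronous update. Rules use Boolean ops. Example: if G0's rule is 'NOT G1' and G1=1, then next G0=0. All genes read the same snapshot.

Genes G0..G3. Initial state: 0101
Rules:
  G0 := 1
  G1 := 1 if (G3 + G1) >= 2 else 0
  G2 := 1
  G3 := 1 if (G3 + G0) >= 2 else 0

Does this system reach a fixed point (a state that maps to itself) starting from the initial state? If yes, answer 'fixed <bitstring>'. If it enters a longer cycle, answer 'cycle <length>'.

Answer: fixed 1010

Derivation:
Step 0: 0101
Step 1: G0=1(const) G1=(1+1>=2)=1 G2=1(const) G3=(1+0>=2)=0 -> 1110
Step 2: G0=1(const) G1=(0+1>=2)=0 G2=1(const) G3=(0+1>=2)=0 -> 1010
Step 3: G0=1(const) G1=(0+0>=2)=0 G2=1(const) G3=(0+1>=2)=0 -> 1010
Fixed point reached at step 2: 1010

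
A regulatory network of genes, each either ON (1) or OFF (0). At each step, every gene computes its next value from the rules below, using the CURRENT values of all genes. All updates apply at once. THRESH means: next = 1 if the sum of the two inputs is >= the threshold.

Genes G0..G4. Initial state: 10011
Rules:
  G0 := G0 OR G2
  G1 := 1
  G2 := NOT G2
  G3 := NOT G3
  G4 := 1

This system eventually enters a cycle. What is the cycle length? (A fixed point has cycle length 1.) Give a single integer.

Answer: 2

Derivation:
Step 0: 10011
Step 1: G0=G0|G2=1|0=1 G1=1(const) G2=NOT G2=NOT 0=1 G3=NOT G3=NOT 1=0 G4=1(const) -> 11101
Step 2: G0=G0|G2=1|1=1 G1=1(const) G2=NOT G2=NOT 1=0 G3=NOT G3=NOT 0=1 G4=1(const) -> 11011
Step 3: G0=G0|G2=1|0=1 G1=1(const) G2=NOT G2=NOT 0=1 G3=NOT G3=NOT 1=0 G4=1(const) -> 11101
State from step 3 equals state from step 1 -> cycle length 2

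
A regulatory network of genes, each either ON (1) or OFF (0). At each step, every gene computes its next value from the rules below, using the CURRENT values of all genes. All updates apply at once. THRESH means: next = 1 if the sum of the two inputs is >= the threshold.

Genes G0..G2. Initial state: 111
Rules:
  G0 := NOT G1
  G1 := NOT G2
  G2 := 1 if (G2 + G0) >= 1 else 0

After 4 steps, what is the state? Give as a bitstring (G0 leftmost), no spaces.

Step 1: G0=NOT G1=NOT 1=0 G1=NOT G2=NOT 1=0 G2=(1+1>=1)=1 -> 001
Step 2: G0=NOT G1=NOT 0=1 G1=NOT G2=NOT 1=0 G2=(1+0>=1)=1 -> 101
Step 3: G0=NOT G1=NOT 0=1 G1=NOT G2=NOT 1=0 G2=(1+1>=1)=1 -> 101
Step 4: G0=NOT G1=NOT 0=1 G1=NOT G2=NOT 1=0 G2=(1+1>=1)=1 -> 101

101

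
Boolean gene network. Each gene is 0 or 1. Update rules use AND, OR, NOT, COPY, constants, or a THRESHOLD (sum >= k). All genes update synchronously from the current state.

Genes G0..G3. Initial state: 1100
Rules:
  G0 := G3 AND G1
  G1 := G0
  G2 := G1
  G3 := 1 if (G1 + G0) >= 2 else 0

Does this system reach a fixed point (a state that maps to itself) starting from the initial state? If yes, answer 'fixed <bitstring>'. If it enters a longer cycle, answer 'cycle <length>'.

Answer: fixed 0000

Derivation:
Step 0: 1100
Step 1: G0=G3&G1=0&1=0 G1=G0=1 G2=G1=1 G3=(1+1>=2)=1 -> 0111
Step 2: G0=G3&G1=1&1=1 G1=G0=0 G2=G1=1 G3=(1+0>=2)=0 -> 1010
Step 3: G0=G3&G1=0&0=0 G1=G0=1 G2=G1=0 G3=(0+1>=2)=0 -> 0100
Step 4: G0=G3&G1=0&1=0 G1=G0=0 G2=G1=1 G3=(1+0>=2)=0 -> 0010
Step 5: G0=G3&G1=0&0=0 G1=G0=0 G2=G1=0 G3=(0+0>=2)=0 -> 0000
Step 6: G0=G3&G1=0&0=0 G1=G0=0 G2=G1=0 G3=(0+0>=2)=0 -> 0000
Fixed point reached at step 5: 0000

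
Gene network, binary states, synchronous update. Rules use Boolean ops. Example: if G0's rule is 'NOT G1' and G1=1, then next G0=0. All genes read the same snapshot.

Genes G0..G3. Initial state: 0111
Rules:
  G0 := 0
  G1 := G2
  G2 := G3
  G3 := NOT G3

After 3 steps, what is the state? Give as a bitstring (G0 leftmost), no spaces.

Step 1: G0=0(const) G1=G2=1 G2=G3=1 G3=NOT G3=NOT 1=0 -> 0110
Step 2: G0=0(const) G1=G2=1 G2=G3=0 G3=NOT G3=NOT 0=1 -> 0101
Step 3: G0=0(const) G1=G2=0 G2=G3=1 G3=NOT G3=NOT 1=0 -> 0010

0010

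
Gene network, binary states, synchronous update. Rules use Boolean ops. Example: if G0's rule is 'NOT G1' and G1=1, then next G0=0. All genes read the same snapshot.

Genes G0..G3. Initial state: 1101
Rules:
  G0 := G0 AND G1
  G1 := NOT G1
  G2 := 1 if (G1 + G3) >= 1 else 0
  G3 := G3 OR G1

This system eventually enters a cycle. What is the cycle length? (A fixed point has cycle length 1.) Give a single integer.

Answer: 2

Derivation:
Step 0: 1101
Step 1: G0=G0&G1=1&1=1 G1=NOT G1=NOT 1=0 G2=(1+1>=1)=1 G3=G3|G1=1|1=1 -> 1011
Step 2: G0=G0&G1=1&0=0 G1=NOT G1=NOT 0=1 G2=(0+1>=1)=1 G3=G3|G1=1|0=1 -> 0111
Step 3: G0=G0&G1=0&1=0 G1=NOT G1=NOT 1=0 G2=(1+1>=1)=1 G3=G3|G1=1|1=1 -> 0011
Step 4: G0=G0&G1=0&0=0 G1=NOT G1=NOT 0=1 G2=(0+1>=1)=1 G3=G3|G1=1|0=1 -> 0111
State from step 4 equals state from step 2 -> cycle length 2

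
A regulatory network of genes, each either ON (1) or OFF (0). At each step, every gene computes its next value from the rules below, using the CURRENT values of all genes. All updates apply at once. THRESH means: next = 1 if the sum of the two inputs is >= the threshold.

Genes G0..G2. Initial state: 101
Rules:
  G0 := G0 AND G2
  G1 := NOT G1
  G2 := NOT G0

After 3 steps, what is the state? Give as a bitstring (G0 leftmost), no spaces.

Step 1: G0=G0&G2=1&1=1 G1=NOT G1=NOT 0=1 G2=NOT G0=NOT 1=0 -> 110
Step 2: G0=G0&G2=1&0=0 G1=NOT G1=NOT 1=0 G2=NOT G0=NOT 1=0 -> 000
Step 3: G0=G0&G2=0&0=0 G1=NOT G1=NOT 0=1 G2=NOT G0=NOT 0=1 -> 011

011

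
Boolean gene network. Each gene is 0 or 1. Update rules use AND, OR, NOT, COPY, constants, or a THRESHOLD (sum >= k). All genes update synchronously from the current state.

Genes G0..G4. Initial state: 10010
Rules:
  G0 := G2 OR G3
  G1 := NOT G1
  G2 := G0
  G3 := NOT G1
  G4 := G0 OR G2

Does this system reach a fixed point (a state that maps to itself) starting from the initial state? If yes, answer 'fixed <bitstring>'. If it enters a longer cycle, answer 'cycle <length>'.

Step 0: 10010
Step 1: G0=G2|G3=0|1=1 G1=NOT G1=NOT 0=1 G2=G0=1 G3=NOT G1=NOT 0=1 G4=G0|G2=1|0=1 -> 11111
Step 2: G0=G2|G3=1|1=1 G1=NOT G1=NOT 1=0 G2=G0=1 G3=NOT G1=NOT 1=0 G4=G0|G2=1|1=1 -> 10101
Step 3: G0=G2|G3=1|0=1 G1=NOT G1=NOT 0=1 G2=G0=1 G3=NOT G1=NOT 0=1 G4=G0|G2=1|1=1 -> 11111
Cycle of length 2 starting at step 1 -> no fixed point

Answer: cycle 2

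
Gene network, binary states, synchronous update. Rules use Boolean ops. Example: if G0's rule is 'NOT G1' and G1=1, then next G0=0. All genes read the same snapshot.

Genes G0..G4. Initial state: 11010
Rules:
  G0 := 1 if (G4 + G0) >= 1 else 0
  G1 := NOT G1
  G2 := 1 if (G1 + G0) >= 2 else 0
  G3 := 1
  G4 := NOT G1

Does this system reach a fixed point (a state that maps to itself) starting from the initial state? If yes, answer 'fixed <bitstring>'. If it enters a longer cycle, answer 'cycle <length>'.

Step 0: 11010
Step 1: G0=(0+1>=1)=1 G1=NOT G1=NOT 1=0 G2=(1+1>=2)=1 G3=1(const) G4=NOT G1=NOT 1=0 -> 10110
Step 2: G0=(0+1>=1)=1 G1=NOT G1=NOT 0=1 G2=(0+1>=2)=0 G3=1(const) G4=NOT G1=NOT 0=1 -> 11011
Step 3: G0=(1+1>=1)=1 G1=NOT G1=NOT 1=0 G2=(1+1>=2)=1 G3=1(const) G4=NOT G1=NOT 1=0 -> 10110
Cycle of length 2 starting at step 1 -> no fixed point

Answer: cycle 2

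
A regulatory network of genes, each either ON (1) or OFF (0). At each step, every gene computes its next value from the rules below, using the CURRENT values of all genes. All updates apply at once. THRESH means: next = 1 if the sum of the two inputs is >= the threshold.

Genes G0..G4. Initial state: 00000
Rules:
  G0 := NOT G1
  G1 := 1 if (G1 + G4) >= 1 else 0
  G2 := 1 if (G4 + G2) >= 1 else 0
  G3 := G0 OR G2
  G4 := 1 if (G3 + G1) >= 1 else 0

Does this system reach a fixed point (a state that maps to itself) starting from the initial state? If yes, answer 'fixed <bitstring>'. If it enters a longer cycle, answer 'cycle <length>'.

Step 0: 00000
Step 1: G0=NOT G1=NOT 0=1 G1=(0+0>=1)=0 G2=(0+0>=1)=0 G3=G0|G2=0|0=0 G4=(0+0>=1)=0 -> 10000
Step 2: G0=NOT G1=NOT 0=1 G1=(0+0>=1)=0 G2=(0+0>=1)=0 G3=G0|G2=1|0=1 G4=(0+0>=1)=0 -> 10010
Step 3: G0=NOT G1=NOT 0=1 G1=(0+0>=1)=0 G2=(0+0>=1)=0 G3=G0|G2=1|0=1 G4=(1+0>=1)=1 -> 10011
Step 4: G0=NOT G1=NOT 0=1 G1=(0+1>=1)=1 G2=(1+0>=1)=1 G3=G0|G2=1|0=1 G4=(1+0>=1)=1 -> 11111
Step 5: G0=NOT G1=NOT 1=0 G1=(1+1>=1)=1 G2=(1+1>=1)=1 G3=G0|G2=1|1=1 G4=(1+1>=1)=1 -> 01111
Step 6: G0=NOT G1=NOT 1=0 G1=(1+1>=1)=1 G2=(1+1>=1)=1 G3=G0|G2=0|1=1 G4=(1+1>=1)=1 -> 01111
Fixed point reached at step 5: 01111

Answer: fixed 01111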